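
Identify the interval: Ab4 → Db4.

perfect fifth

Descending from Ab4 to Db4 is the same interval as ascending Db4 to Ab4.
D to A spans five letter names (D-E-F-G-A), so the interval is some kind of fifth.
The perfect fifth spans 7 semitones, and Db4 to Ab4 is exactly 7 semitones — so this is a perfect fifth.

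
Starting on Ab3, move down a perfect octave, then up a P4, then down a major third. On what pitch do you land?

Bbb2

A perfect octave down from Ab3 is Ab2.
Up a perfect fourth from Ab2: Db3 (5 semitones up).
Down a major third from Db3: Bbb2 (4 semitones down).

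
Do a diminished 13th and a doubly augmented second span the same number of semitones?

A diminished thirteenth spans 19 semitones; a doubly augmented second spans 4 semitones. They differ by 15.

No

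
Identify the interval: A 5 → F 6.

minor 6th

A to F spans six letter names (A-B-C-D-E-F), so the interval is some kind of sixth.
At 8 semitones, A5→F6 falls one short of a major sixth: minor.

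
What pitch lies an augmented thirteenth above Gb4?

Six letters up from G (plus an octave) reaches E.
An augmented thirteenth spans 22 semitones, so from Gb4 the target pitch is E6.

E6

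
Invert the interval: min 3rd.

Inverted interval numbers add to nine, so a third pairs with a sixth (3 + 6 = 9).
And minor becomes major under inversion, so we get a major sixth.

major 6th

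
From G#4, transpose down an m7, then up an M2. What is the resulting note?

B#3

Down a minor seventh from G#4: A#3 (10 semitones down).
Up a major second from A#3: B#3 (2 semitones up).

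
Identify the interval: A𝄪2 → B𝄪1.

minor 7th

Descending from A##2 to B##1 is the same interval as ascending B##1 to A##2.
B to A spans seven letter names (B-C-D-E-F-G-A) — that makes it a seventh of some quality.
At 10 semitones, B##1→A##2 falls one short of a major seventh: minor.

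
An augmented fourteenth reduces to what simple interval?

augmented seventh

Each octave removed subtracts seven from the number: 14 − 7 = 7.
Quality carries through unchanged, so the simple form is an augmented seventh.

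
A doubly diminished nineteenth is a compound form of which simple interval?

doubly diminished fifth

Subtracting seven from the interval number removes an octave: 19 − 14 = 5.
Quality carries through unchanged, so the simple form is a doubly diminished fifth.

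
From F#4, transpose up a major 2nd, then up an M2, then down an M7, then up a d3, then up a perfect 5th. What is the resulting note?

F#4 up a major second → G#4 (2 semitones).
Up a major second from G#4: A#4 (2 semitones up).
Down a major seventh from A#4: B3 (11 semitones down).
A diminished third up from B3 is Db4.
A perfect fifth up from Db4 is Ab4.

Ab4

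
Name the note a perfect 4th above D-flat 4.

Counting four letter names up from D lands on G.
A perfect fourth is 5 semitones; 5 semitones up from Db4 gives Gb4.

G-flat 4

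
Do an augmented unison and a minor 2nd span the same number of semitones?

Yes

Both span 1 semitone: an augmented unison and a minor second are the same chromatic distance.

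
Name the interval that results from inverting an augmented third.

diminished 6th

Inverted interval numbers add to nine, so a third pairs with a sixth (3 + 6 = 9).
And augmented becomes diminished under inversion, so we get a diminished sixth.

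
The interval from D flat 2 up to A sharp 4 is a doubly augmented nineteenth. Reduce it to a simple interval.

Each octave removed subtracts seven from the number: 19 − 14 = 5.
That makes a doubly augmented nineteenth a compound doubly augmented fifth — 2 octaves plus a doubly augmented fifth.

doubly augmented 5th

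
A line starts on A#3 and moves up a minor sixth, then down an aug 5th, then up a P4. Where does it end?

A#3 up a minor sixth → F#4 (8 semitones).
An augmented fifth down from F#4 is Bb3.
A perfect fourth up from Bb3 is Eb4.

Eb4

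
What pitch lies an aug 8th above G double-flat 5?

G flat 6

An octave keeps the letter name G, an octave up from G.
An augmented octave is 13 semitones; 13 semitones up from Gbb5 gives Gb6.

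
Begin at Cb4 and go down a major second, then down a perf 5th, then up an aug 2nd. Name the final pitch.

F3

Down a major second from Cb4: Bbb3 (2 semitones down).
Bbb3 down a perfect fifth → Ebb3 (7 semitones).
Ebb3 up an augmented second → F3 (3 semitones).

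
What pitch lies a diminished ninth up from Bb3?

The ninth's letter: B up two letter names plus an octave → C.
A diminished ninth is 12 semitones; 12 semitones up from Bb3 gives Cbb5.

Cbb5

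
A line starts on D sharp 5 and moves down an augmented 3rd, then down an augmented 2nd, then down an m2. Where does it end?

G flat 4

An augmented third down from D#5 is Bb4.
Down an augmented second from Bb4: Abb4 (3 semitones down).
Abb4 down a minor second → Gb4 (1 semitone).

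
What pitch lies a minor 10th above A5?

The tenth's letter: A up three letter names plus an octave → C.
A minor tenth spans 15 semitones, so from A5 the target pitch is C7.

C7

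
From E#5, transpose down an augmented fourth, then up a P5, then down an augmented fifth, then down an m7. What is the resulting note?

C4

E#5 down an augmented fourth → B4 (6 semitones).
B4 up a perfect fifth → F#5 (7 semitones).
F#5 down an augmented fifth → Bb4 (8 semitones).
Bb4 down a minor seventh → C4 (10 semitones).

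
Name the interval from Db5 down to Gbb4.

Descending from Db5 to Gbb4 is the same interval as ascending Gbb4 to Db5.
G to D spans five letter names (G-A-B-C-D), so the interval is some kind of fifth.
Gbb4 to Db5 spans 8 semitones — one semitone wider than the perfect fifth (7) — giving an augmented fifth.

A5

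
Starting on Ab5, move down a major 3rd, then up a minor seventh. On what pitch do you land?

Ebb6

Down a major third from Ab5: Fb5 (4 semitones down).
A minor seventh up from Fb5 is Ebb6.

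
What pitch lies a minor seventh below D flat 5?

E flat 4

Counting seven letter names down from D lands on E.
A minor seventh is 10 semitones; 10 semitones down from Db5 gives Eb4.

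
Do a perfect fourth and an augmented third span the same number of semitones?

A perfect fourth spans 5 semitones, and an augmented third also spans 5 semitones — they're enharmonic.

Yes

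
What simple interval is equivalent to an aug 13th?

Take out an octave (7 from the number): 13 − 7 = 6.
So an augmented thirteenth is an octave plus an augmented sixth. The quality is unchanged.

A6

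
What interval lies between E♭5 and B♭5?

E to B spans five letter names (E-F-G-A-B) — that makes it a fifth of some quality.
Eb5 to Bb5 is 7 semitones, matching the perfect fifth exactly, so the quality is perfect.

perfect fifth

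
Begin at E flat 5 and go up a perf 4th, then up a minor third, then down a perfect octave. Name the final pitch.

C flat 5

Eb5 up a perfect fourth → Ab5 (5 semitones).
Ab5 up a minor third → Cb6 (3 semitones).
Down a perfect octave from Cb6: Cb5 (12 semitones down).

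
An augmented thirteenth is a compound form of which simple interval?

Take out an octave (7 from the number): 13 − 7 = 6.
So an augmented thirteenth is an octave plus an augmented sixth. The quality is unchanged.

augmented 6th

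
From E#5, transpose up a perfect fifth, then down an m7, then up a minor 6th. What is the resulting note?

A#5

E#5 up a perfect fifth → B#5 (7 semitones).
Down a minor seventh from B#5: C##5 (10 semitones down).
C##5 up a minor sixth → A#5 (8 semitones).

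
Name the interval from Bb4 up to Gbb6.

diminished thirteenth

B to G spans six letter names (B-C-D-E-F-G), plus an octave: a thirteenth.
A major thirteenth would be 21 semitones; Bb4 to Gbb6 is 19, two semitones narrower, so the interval is diminished.
(Equivalently, a compound diminished sixth: a diminished sixth plus an octave.)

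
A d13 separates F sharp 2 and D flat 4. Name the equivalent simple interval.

d6

Take out an octave (7 from the number): 13 − 7 = 6.
That makes a diminished thirteenth a compound diminished sixth — an octave plus a diminished sixth.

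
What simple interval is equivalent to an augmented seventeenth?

augmented 3rd

Each octave removed subtracts seven from the number: 17 − 14 = 3.
So an augmented seventeenth is 2 octaves plus an augmented third. The quality is unchanged.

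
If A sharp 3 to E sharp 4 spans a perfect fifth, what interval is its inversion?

perfect 4th

Interval numbers invert to sum to nine: 5 + 4 = 9, so a fifth inverts to a fourth.
Quality inverts too: perfect stays perfect. That makes the inversion a perfect fourth.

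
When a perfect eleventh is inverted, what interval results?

perfect fifth

First reduce the compound perfect eleventh to its simple form, a perfect fourth.
Inverted interval numbers add to nine, so a fourth pairs with a fifth (4 + 5 = 9).
And perfect stays perfect under inversion, so we get a perfect fifth.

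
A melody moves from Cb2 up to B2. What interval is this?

C to B spans seven letter names (C-D-E-F-G-A-B): a seventh.
The major seventh is 11 semitones; here we have 12, one semitone wider: augmented.

augmented seventh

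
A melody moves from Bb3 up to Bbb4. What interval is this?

B to B is the same letter name, plus an octave: an octave.
The perfect octave is 12 semitones; here we have 11, one semitone narrower: diminished.

diminished octave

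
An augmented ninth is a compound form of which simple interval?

Subtracting seven from the interval number removes an octave: 9 − 7 = 2.
Quality carries through unchanged, so the simple form is an augmented second.

augmented second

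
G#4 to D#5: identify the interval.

G to D spans five letter names (G-A-B-C-D): a fifth.
G#4 to D#5 is 7 semitones, matching the perfect fifth exactly, so the quality is perfect.

perfect fifth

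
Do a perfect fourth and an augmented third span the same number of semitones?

Both span 5 semitones: a perfect fourth and an augmented third are the same chromatic distance.

Yes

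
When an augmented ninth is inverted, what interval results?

diminished 7th

First reduce the compound augmented ninth to its simple form, an augmented second.
Inverted interval numbers add to nine, so a second pairs with a seventh (2 + 7 = 9).
Quality inverts too: augmented becomes diminished. That makes the inversion a diminished seventh.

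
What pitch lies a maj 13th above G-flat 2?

Counting six letter names plus an octave up from G lands on E.
Moving 21 semitones up from Gb2 (the size of a major thirteenth) reaches Eb4.

E-flat 4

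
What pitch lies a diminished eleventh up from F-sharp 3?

B-flat 4

Counting four letter names plus an octave up from F lands on B.
A diminished eleventh is 16 semitones; 16 semitones up from F#3 gives Bb4.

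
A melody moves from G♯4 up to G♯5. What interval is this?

G to G is the same letter name, plus an octave, so the interval is some kind of octave.
Counting semitones, G#4→G#5 is 12, which is the perfect octave.

perfect 8th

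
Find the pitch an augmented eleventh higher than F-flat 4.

B-flat 5

Counting four letter names plus an octave up from F lands on B.
An augmented eleventh spans 18 semitones, so from Fb4 the target pitch is Bb5.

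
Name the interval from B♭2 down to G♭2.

major third

Descending from Bb2 to Gb2 is the same interval as ascending Gb2 to Bb2.
G to B spans three letter names (G-A-B), so the interval is some kind of third.
Gb2 to Bb2 is 4 semitones, matching the major third exactly, so the quality is major.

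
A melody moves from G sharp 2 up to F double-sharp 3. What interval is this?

G to F spans seven letter names (G-A-B-C-D-E-F), so the interval is some kind of seventh.
Counting semitones, G#2→F##3 is 11, which is the major seventh.

major 7th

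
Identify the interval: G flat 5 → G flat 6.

perfect octave

G to G is the same letter name, plus an octave, so the interval is some kind of octave.
Counting semitones, Gb5→Gb6 is 12, which is the perfect octave.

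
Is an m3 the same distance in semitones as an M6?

No

A minor third is 3 semitones but a major sixth is 9 semitones — different sizes.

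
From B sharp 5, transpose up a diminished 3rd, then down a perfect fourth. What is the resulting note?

A 5

B#5 up a diminished third → D6 (2 semitones).
Down a perfect fourth from D6: A5 (5 semitones down).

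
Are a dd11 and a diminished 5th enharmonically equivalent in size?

15 semitones (doubly diminished eleventh) vs 6 semitones (diminished fifth): not equal.

No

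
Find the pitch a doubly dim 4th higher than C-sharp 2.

F-flat 2

Four letter names up from C: F.
A doubly diminished fourth spans 3 semitones, so from C#2 the target pitch is Fb2.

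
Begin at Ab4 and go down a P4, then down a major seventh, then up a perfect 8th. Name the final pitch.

Fb4

Down a perfect fourth from Ab4: Eb4 (5 semitones down).
A major seventh down from Eb4 is Fb3.
Fb3 up a perfect octave → Fb4 (12 semitones).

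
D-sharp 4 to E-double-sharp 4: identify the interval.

D to E spans two letter names (D-E): a second.
A major second would be 2 semitones; D#4 to E##4 is 3, one semitone wider, so the interval is augmented.

augmented second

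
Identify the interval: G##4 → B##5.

major tenth

G to B spans three letter names (G-A-B), plus an octave, so the interval is some kind of tenth.
Counting semitones, G##4→B##5 is 16, which is the major tenth.
(Equivalently, a compound major third: a major third plus an octave.)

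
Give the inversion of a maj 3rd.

Inverted interval numbers add to nine, so a third pairs with a sixth (3 + 6 = 9).
Quality inverts too: major becomes minor. That makes the inversion a minor sixth.

m6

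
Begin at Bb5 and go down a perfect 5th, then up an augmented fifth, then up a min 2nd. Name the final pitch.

Bb5 down a perfect fifth → Eb5 (7 semitones).
Up an augmented fifth from Eb5: B5 (8 semitones up).
A minor second up from B5 is C6.

C6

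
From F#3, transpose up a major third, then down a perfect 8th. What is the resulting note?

A major third up from F#3 is A#3.
Down a perfect octave from A#3: A#2 (12 semitones down).

A#2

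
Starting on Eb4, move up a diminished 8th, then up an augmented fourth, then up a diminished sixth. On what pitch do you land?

Eb4 up a diminished octave → Ebb5 (11 semitones).
Ebb5 up an augmented fourth → Ab5 (6 semitones).
Up a diminished sixth from Ab5: Fbb6 (7 semitones up).

Fbb6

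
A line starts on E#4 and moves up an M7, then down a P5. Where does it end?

G##4

A major seventh up from E#4 is D##5.
A perfect fifth down from D##5 is G##4.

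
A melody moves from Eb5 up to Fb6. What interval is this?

E to F spans two letter names (E-F), plus an octave, so the interval is some kind of ninth.
At 13 semitones, Eb5→Fb6 falls one short of a major ninth: minor.
(Equivalently, a compound minor second: a minor second plus an octave.)

minor ninth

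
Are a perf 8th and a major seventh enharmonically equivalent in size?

A perfect octave spans 12 semitones; a major seventh spans 11 semitones. They differ by 1.

No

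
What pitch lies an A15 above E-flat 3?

The letter stays E (same as the start), shifted two octaves up.
An augmented fifteenth is 25 semitones; 25 semitones up from Eb3 gives E5.

E 5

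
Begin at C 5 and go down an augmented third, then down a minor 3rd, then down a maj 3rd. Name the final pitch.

C5 down an augmented third → Abb4 (5 semitones).
A minor third down from Abb4 is Fb4.
Down a major third from Fb4: Dbb4 (4 semitones down).

D double-flat 4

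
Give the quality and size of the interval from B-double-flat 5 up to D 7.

B to D spans three letter names (B-C-D), plus an octave — that makes it a tenth of some quality.
Bbb5 to D7 spans 17 semitones — one semitone wider than the major tenth (16) — giving an augmented tenth.
(Equivalently, a compound augmented third: an augmented third plus an octave.)

augmented tenth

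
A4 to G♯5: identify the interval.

A to G spans seven letter names (A-B-C-D-E-F-G): a seventh.
A4 to G#5 is 11 semitones, matching the major seventh exactly, so the quality is major.

major 7th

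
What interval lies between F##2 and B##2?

augmented fourth

F to B spans four letter names (F-G-A-B): a fourth.
A perfect fourth would be 5 semitones; F##2 to B##2 is 6, one semitone wider, so the interval is augmented.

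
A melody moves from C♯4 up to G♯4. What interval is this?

C to G spans five letter names (C-D-E-F-G): a fifth.
C#4 to G#4 is 7 semitones, matching the perfect fifth exactly, so the quality is perfect.

perfect 5th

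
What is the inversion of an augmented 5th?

diminished 4th

Interval numbers invert to sum to nine: 5 + 4 = 9, so a fifth inverts to a fourth.
And augmented becomes diminished under inversion, so we get a diminished fourth.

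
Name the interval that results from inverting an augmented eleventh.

diminished 5th

First reduce the compound augmented eleventh to its simple form, an augmented fourth.
The rule of nine gives the new number: 9 − 4 = 5, so a fourth becomes a fifth.
And augmented becomes diminished under inversion, so we get a diminished fifth.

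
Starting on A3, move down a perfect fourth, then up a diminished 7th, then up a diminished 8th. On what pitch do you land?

Down a perfect fourth from A3: E3 (5 semitones down).
E3 up a diminished seventh → Db4 (9 semitones).
Db4 up a diminished octave → Dbb5 (11 semitones).

Dbb5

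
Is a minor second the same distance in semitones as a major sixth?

A minor second spans 1 semitone; a major sixth spans 9 semitones. They differ by 8.

No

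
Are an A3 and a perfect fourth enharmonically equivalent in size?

An augmented third = 5 semitones = a perfect fourth; enharmonically equal.

Yes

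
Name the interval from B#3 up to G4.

d6

B to G spans six letter names (B-C-D-E-F-G): a sixth.
The major sixth is 9 semitones; here we have 7, two semitones narrower: diminished.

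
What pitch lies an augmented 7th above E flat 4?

D sharp 5

Seven letter names up from E: D.
An augmented seventh is 12 semitones; 12 semitones up from Eb4 gives D#5.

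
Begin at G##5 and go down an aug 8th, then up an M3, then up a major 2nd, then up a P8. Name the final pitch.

C##6

G##5 down an augmented octave → G#4 (13 semitones).
G#4 up a major third → B#4 (4 semitones).
B#4 up a major second → C##5 (2 semitones).
Up a perfect octave from C##5: C##6 (12 semitones up).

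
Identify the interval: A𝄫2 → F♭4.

major thirteenth

A to F spans six letter names (A-B-C-D-E-F), plus an octave, so the interval is some kind of thirteenth.
Abb2 to Fb4 is 21 semitones, matching the major thirteenth exactly, so the quality is major.
(Equivalently, a compound major sixth: a major sixth plus an octave.)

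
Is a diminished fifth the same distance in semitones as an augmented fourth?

Both span 6 semitones: a diminished fifth and an augmented fourth are the same chromatic distance.

Yes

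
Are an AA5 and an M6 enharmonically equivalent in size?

Yes

Both span 9 semitones: a doubly augmented fifth and a major sixth are the same chromatic distance.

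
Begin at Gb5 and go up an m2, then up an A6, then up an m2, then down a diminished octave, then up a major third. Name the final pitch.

Gb5 up a minor second → Abb5 (1 semitone).
An augmented sixth up from Abb5 is F6.
Up a minor second from F6: Gb6 (1 semitone up).
Down a diminished octave from Gb6: G5 (11 semitones down).
A major third up from G5 is B5.

B5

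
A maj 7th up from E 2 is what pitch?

Counting seven letter names up from E lands on D.
Moving 11 semitones up from E2 (the size of a major seventh) reaches D#3.

D sharp 3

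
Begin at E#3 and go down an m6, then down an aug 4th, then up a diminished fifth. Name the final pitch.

A minor sixth down from E#3 is G##2.
G##2 down an augmented fourth → D#2 (6 semitones).
A diminished fifth up from D#2 is A2.

A2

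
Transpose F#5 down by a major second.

E5

Two letter names down from F: E.
A major second spans 2 semitones, so from F#5 the target pitch is E5.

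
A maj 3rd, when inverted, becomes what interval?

Interval numbers invert to sum to nine: 3 + 6 = 9, so a third inverts to a sixth.
Quality inverts too: major becomes minor. That makes the inversion a minor sixth.

minor sixth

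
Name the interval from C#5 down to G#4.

perfect 4th

Descending from C#5 to G#4 is the same interval as ascending G#4 to C#5.
G to C spans four letter names (G-A-B-C), so the interval is some kind of fourth.
Counting semitones, G#4→C#5 is 5, which is the perfect fourth.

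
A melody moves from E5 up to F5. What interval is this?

minor second

E to F spans two letter names (E-F) — that makes it a second of some quality.
At 1 semitone, E5→F5 falls one short of a major second: minor.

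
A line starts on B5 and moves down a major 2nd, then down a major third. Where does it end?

F5

B5 down a major second → A5 (2 semitones).
A5 down a major third → F5 (4 semitones).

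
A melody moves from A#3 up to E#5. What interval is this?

A to E spans five letter names (A-B-C-D-E), plus an octave — that makes it a twelfth of some quality.
The perfect twelfth spans 19 semitones, and A#3 to E#5 is exactly 19 semitones — so this is a perfect twelfth.
(Equivalently, a compound perfect fifth: a perfect fifth plus an octave.)

perfect 12th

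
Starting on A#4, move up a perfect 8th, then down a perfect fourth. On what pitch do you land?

E#5

Up a perfect octave from A#4: A#5 (12 semitones up).
Down a perfect fourth from A#5: E#5 (5 semitones down).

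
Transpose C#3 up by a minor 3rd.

Counting three letter names up from C lands on E.
A minor third spans 3 semitones, so from C#3 the target pitch is E3.

E3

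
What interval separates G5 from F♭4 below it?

augmented ninth

Descending from G5 to Fb4 is the same interval as ascending Fb4 to G5.
F to G spans two letter names (F-G), plus an octave — that makes it a ninth of some quality.
Fb4 to G5 spans 15 semitones — one semitone wider than the major ninth (14) — giving an augmented ninth.
(Equivalently, a compound augmented second: an augmented second plus an octave.)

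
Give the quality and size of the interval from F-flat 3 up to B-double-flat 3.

F to B spans four letter names (F-G-A-B) — that makes it a fourth of some quality.
The perfect fourth spans 5 semitones, and Fb3 to Bbb3 is exactly 5 semitones — so this is a perfect fourth.

perfect 4th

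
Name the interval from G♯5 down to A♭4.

augmented seventh

Descending from G#5 to Ab4 is the same interval as ascending Ab4 to G#5.
A to G spans seven letter names (A-B-C-D-E-F-G) — that makes it a seventh of some quality.
A major seventh would be 11 semitones; Ab4 to G#5 is 12, one semitone wider, so the interval is augmented.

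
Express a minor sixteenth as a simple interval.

minor second

Each octave removed subtracts seven from the number: 16 − 14 = 2.
So a minor sixteenth is 2 octaves plus a minor second. The quality is unchanged.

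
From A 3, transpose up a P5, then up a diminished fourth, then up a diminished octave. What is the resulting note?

A3 up a perfect fifth → E4 (7 semitones).
Up a diminished fourth from E4: Ab4 (4 semitones up).
Up a diminished octave from Ab4: Abb5 (11 semitones up).

A double-flat 5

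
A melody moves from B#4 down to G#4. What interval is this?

Descending from B#4 to G#4 is the same interval as ascending G#4 to B#4.
G to B spans three letter names (G-A-B): a third.
Counting semitones, G#4→B#4 is 4, which is the major third.

major third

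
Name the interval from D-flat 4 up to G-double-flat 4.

diminished fourth

D to G spans four letter names (D-E-F-G), so the interval is some kind of fourth.
The perfect fourth is 5 semitones; here we have 4, one semitone narrower: diminished.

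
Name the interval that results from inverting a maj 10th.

minor sixth

First reduce the compound major tenth to its simple form, a major third.
Inverted interval numbers add to nine, so a third pairs with a sixth (3 + 6 = 9).
Quality inverts too: major becomes minor. That makes the inversion a minor sixth.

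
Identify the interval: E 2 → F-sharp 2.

E to F spans two letter names (E-F), so the interval is some kind of second.
E2 to F#2 is 2 semitones, matching the major second exactly, so the quality is major.

major second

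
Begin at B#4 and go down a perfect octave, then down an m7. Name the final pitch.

A perfect octave down from B#4 is B#3.
Down a minor seventh from B#3: C##3 (10 semitones down).

C##3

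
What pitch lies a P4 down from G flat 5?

Counting four letter names down from G lands on D.
Moving 5 semitones down from Gb5 (the size of a perfect fourth) reaches Db5.

D flat 5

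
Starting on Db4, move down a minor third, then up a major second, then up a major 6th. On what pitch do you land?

Down a minor third from Db4: Bb3 (3 semitones down).
A major second up from Bb3 is C4.
Up a major sixth from C4: A4 (9 semitones up).

A4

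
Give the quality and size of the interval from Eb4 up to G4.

E to G spans three letter names (E-F-G) — that makes it a third of some quality.
Eb4 to G4 is 4 semitones, matching the major third exactly, so the quality is major.

major third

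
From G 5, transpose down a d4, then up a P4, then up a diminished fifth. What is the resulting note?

G5 down a diminished fourth → D#5 (4 semitones).
A perfect fourth up from D#5 is G#5.
A diminished fifth up from G#5 is D6.

D 6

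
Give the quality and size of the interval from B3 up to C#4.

major second

B to C spans two letter names (B-C): a second.
The major second spans 2 semitones, and B3 to C#4 is exactly 2 semitones — so this is a major second.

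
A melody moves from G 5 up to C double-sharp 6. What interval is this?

G to C spans four letter names (G-A-B-C) — that makes it a fourth of some quality.
G5 to C##6 spans 7 semitones — two semitones wider than the perfect fourth (5) — giving a doubly augmented fourth.

doubly augmented 4th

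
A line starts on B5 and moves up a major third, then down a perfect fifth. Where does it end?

G#5

A major third up from B5 is D#6.
D#6 down a perfect fifth → G#5 (7 semitones).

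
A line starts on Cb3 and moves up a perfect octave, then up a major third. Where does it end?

Eb4

Cb3 up a perfect octave → Cb4 (12 semitones).
Up a major third from Cb4: Eb4 (4 semitones up).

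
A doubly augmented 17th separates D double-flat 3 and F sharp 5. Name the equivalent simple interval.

Each octave removed subtracts seven from the number: 17 − 14 = 3.
So a doubly augmented seventeenth is 2 octaves plus a doubly augmented third. The quality is unchanged.

doubly augmented third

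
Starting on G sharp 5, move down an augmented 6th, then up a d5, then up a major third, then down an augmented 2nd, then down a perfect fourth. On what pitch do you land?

Down an augmented sixth from G#5: Bb4 (10 semitones down).
Bb4 up a diminished fifth → Fb5 (6 semitones).
A major third up from Fb5 is Ab5.
Ab5 down an augmented second → Gbb5 (3 semitones).
A perfect fourth down from Gbb5 is Dbb5.

D double-flat 5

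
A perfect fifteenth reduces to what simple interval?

perfect octave

Take out an octave (7 from the number): 15 − 7 = 8.
That makes a perfect fifteenth a compound perfect octave — an octave plus a perfect octave.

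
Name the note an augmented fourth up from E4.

A#4

Counting four letter names up from E lands on A.
Moving 6 semitones up from E4 (the size of an augmented fourth) reaches A#4.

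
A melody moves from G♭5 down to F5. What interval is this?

Descending from Gb5 to F5 is the same interval as ascending F5 to Gb5.
F to G spans two letter names (F-G): a second.
A major second would be 2 semitones, but F5 to Gb5 is 1 — one semitone narrower, making it a minor second.

minor second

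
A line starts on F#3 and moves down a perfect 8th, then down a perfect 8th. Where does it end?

A perfect octave down from F#3 is F#2.
F#2 down a perfect octave → F#1 (12 semitones).

F#1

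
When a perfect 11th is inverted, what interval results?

perfect 5th

First reduce the compound perfect eleventh to its simple form, a perfect fourth.
The rule of nine gives the new number: 9 − 4 = 5, so a fourth becomes a fifth.
Quality inverts too: perfect stays perfect. That makes the inversion a perfect fifth.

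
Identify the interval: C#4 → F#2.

Descending from C#4 to F#2 is the same interval as ascending F#2 to C#4.
F to C spans five letter names (F-G-A-B-C), plus an octave, so the interval is some kind of twelfth.
F#2 to C#4 is 19 semitones, matching the perfect twelfth exactly, so the quality is perfect.
(Equivalently, a compound perfect fifth: a perfect fifth plus an octave.)

perfect 12th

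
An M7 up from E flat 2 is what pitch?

Counting seven letter names up from E lands on D.
Moving 11 semitones up from Eb2 (the size of a major seventh) reaches D3.

D 3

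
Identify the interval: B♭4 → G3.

m10

Descending from Bb4 to G3 is the same interval as ascending G3 to Bb4.
G to B spans three letter names (G-A-B), plus an octave, so the interval is some kind of tenth.
G3 to Bb4 is 15 semitones, a half step short of the major tenth (16), so this is minor.
(Equivalently, a compound minor third: a minor third plus an octave.)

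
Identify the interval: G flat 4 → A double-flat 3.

Descending from Gb4 to Abb3 is the same interval as ascending Abb3 to Gb4.
A to G spans seven letter names (A-B-C-D-E-F-G): a seventh.
Counting semitones, Abb3→Gb4 is 11, which is the major seventh.

M7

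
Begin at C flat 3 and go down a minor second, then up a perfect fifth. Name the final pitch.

A minor second down from Cb3 is Bb2.
A perfect fifth up from Bb2 is F3.

F 3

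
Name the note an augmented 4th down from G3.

The fourth takes the letter from G down to D.
An augmented fourth is 6 semitones; 6 semitones down from G3 gives Db3.

Db3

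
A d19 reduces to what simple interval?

diminished fifth

Each octave removed subtracts seven from the number: 19 − 14 = 5.
That makes a diminished nineteenth a compound diminished fifth — 2 octaves plus a diminished fifth.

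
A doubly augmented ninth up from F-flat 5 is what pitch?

G-sharp 6

The ninth's letter: F up two letter names plus an octave → G.
Moving 16 semitones up from Fb5 (the size of a doubly augmented ninth) reaches G#6.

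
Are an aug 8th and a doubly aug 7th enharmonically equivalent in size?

Yes

An augmented octave = 13 semitones = a doubly augmented seventh; enharmonically equal.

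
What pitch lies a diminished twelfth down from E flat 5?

The twelfth's letter: E down five letter names plus an octave → A.
A diminished twelfth spans 18 semitones, so from Eb5 the target pitch is A3.

A 3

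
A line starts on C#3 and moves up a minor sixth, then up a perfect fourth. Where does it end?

A minor sixth up from C#3 is A3.
Up a perfect fourth from A3: D4 (5 semitones up).

D4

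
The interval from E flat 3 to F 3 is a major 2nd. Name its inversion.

Interval numbers invert to sum to nine: 2 + 7 = 9, so a second inverts to a seventh.
And major becomes minor under inversion, so we get a minor seventh.

minor 7th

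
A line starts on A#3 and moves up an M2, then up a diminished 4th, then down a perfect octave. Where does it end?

E3

A major second up from A#3 is B#3.
Up a diminished fourth from B#3: E4 (4 semitones up).
A perfect octave down from E4 is E3.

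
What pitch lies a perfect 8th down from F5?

F4

For an octave the letter name doesn't change: still F, an octave down.
A perfect octave spans 12 semitones, so from F5 the target pitch is F4.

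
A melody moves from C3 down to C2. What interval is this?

Descending from C3 to C2 is the same interval as ascending C2 to C3.
C to C is the same letter name, plus an octave: an octave.
The perfect octave spans 12 semitones, and C2 to C3 is exactly 12 semitones — so this is a perfect octave.

perfect octave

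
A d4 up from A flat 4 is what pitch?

Four letter names up from A: D.
A diminished fourth spans 4 semitones, so from Ab4 the target pitch is Dbb5.

D double-flat 5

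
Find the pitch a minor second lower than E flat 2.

D 2

Counting two letter names down from E lands on D.
A minor second is 1 semitone; 1 semitone down from Eb2 gives D2.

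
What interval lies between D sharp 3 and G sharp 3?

perfect 4th

D to G spans four letter names (D-E-F-G), so the interval is some kind of fourth.
The perfect fourth spans 5 semitones, and D#3 to G#3 is exactly 5 semitones — so this is a perfect fourth.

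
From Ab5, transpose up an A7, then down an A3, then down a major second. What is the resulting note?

Up an augmented seventh from Ab5: G#6 (12 semitones up).
Down an augmented third from G#6: Eb6 (5 semitones down).
A major second down from Eb6 is Db6.

Db6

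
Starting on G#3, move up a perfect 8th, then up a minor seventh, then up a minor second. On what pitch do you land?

Up a perfect octave from G#3: G#4 (12 semitones up).
A minor seventh up from G#4 is F#5.
F#5 up a minor second → G5 (1 semitone).

G5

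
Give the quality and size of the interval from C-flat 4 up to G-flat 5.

C to G spans five letter names (C-D-E-F-G), plus an octave — that makes it a twelfth of some quality.
Counting semitones, Cb4→Gb5 is 19, which is the perfect twelfth.
(Equivalently, a compound perfect fifth: a perfect fifth plus an octave.)

perfect 12th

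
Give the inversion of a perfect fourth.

Interval numbers invert to sum to nine: 4 + 5 = 9, so a fourth inverts to a fifth.
The quality also flips — perfect stays perfect — giving a perfect fifth.

perfect 5th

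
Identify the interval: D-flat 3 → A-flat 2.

P4

Descending from Db3 to Ab2 is the same interval as ascending Ab2 to Db3.
A to D spans four letter names (A-B-C-D): a fourth.
Counting semitones, Ab2→Db3 is 5, which is the perfect fourth.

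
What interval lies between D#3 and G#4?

D to G spans four letter names (D-E-F-G), plus an octave: an eleventh.
Counting semitones, D#3→G#4 is 17, which is the perfect eleventh.
(Equivalently, a compound perfect fourth: a perfect fourth plus an octave.)

P11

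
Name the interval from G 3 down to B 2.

Descending from G3 to B2 is the same interval as ascending B2 to G3.
B to G spans six letter names (B-C-D-E-F-G) — that makes it a sixth of some quality.
A major sixth would be 9 semitones, but B2 to G3 is 8 — one semitone narrower, making it a minor sixth.

minor sixth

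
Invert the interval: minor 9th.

M7

First reduce the compound minor ninth to its simple form, a minor second.
Interval numbers invert to sum to nine: 2 + 7 = 9, so a second inverts to a seventh.
Quality inverts too: minor becomes major. That makes the inversion a major seventh.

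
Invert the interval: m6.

The rule of nine gives the new number: 9 − 6 = 3, so a sixth becomes a third.
The quality also flips — minor becomes major — giving a major third.

major 3rd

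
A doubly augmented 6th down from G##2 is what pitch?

The sixth takes the letter from G down to B.
A doubly augmented sixth spans 11 semitones, so from G##2 the target pitch is Bb1.

Bb1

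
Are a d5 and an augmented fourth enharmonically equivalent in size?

A diminished fifth = 6 semitones = an augmented fourth; enharmonically equal.

Yes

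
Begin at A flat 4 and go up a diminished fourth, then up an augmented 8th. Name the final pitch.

Ab4 up a diminished fourth → Dbb5 (4 semitones).
Dbb5 up an augmented octave → Db6 (13 semitones).

D flat 6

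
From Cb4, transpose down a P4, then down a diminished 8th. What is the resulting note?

G2

Down a perfect fourth from Cb4: Gb3 (5 semitones down).
Gb3 down a diminished octave → G2 (11 semitones).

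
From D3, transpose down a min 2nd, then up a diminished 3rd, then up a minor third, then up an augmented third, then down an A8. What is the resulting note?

Bb2

A minor second down from D3 is C#3.
C#3 up a diminished third → Eb3 (2 semitones).
Eb3 up a minor third → Gb3 (3 semitones).
Gb3 up an augmented third → B3 (5 semitones).
An augmented octave down from B3 is Bb2.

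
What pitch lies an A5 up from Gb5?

D6

The fifth takes the letter from G up to D.
An augmented fifth is 8 semitones; 8 semitones up from Gb5 gives D6.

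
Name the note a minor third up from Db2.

Fb2

Three letter names up from D: F.
Moving 3 semitones up from Db2 (the size of a minor third) reaches Fb2.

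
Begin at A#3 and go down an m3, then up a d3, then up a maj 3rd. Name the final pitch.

Down a minor third from A#3: F##3 (3 semitones down).
Up a diminished third from F##3: A3 (2 semitones up).
Up a major third from A3: C#4 (4 semitones up).

C#4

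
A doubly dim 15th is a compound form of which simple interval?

dd8

Each octave removed subtracts seven from the number: 15 − 7 = 8.
That makes a doubly diminished fifteenth a compound doubly diminished octave — an octave plus a doubly diminished octave.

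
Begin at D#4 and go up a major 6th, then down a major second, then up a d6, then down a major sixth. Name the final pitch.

D#4 up a major sixth → B#4 (9 semitones).
Down a major second from B#4: A#4 (2 semitones down).
A#4 up a diminished sixth → F5 (7 semitones).
Down a major sixth from F5: Ab4 (9 semitones down).

Ab4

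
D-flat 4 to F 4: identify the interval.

D to F spans three letter names (D-E-F) — that makes it a third of some quality.
The major third spans 4 semitones, and Db4 to F4 is exactly 4 semitones — so this is a major third.

M3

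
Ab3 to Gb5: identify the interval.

m14

A to G spans seven letter names (A-B-C-D-E-F-G), plus an octave — that makes it a fourteenth of some quality.
At 22 semitones, Ab3→Gb5 falls one short of a major fourteenth: minor.
(Equivalently, a compound minor seventh: a minor seventh plus an octave.)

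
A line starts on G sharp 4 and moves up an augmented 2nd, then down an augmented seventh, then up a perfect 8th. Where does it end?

G#4 up an augmented second → A##4 (3 semitones).
Down an augmented seventh from A##4: B3 (12 semitones down).
Up a perfect octave from B3: B4 (12 semitones up).

B 4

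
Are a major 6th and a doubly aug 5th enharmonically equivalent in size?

Yes

Both span 9 semitones: a major sixth and a doubly augmented fifth are the same chromatic distance.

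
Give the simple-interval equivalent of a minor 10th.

Take out an octave (7 from the number): 10 − 7 = 3.
That makes a minor tenth a compound minor third — an octave plus a minor third.

minor 3rd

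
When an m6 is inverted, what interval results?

major 3rd

The rule of nine gives the new number: 9 − 6 = 3, so a sixth becomes a third.
And minor becomes major under inversion, so we get a major third.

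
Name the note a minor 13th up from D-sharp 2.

B 3

Counting six letter names plus an octave up from D lands on B.
Moving 20 semitones up from D#2 (the size of a minor thirteenth) reaches B3.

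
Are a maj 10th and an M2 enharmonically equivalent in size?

No

A major tenth is 16 semitones but a major second is 2 semitones — different sizes.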